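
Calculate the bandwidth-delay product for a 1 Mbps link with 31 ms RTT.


BDP = bandwidth * RTT
= 1 Mbps * 31 ms
= 1 * 1e6 * 31 / 1000 bits
= 31000 bits
= 3875 bytes
= 3.7842 KB
BDP = 31000 bits (3875 bytes)


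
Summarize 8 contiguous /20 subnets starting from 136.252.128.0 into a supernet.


Original prefix: /20
Number of subnets: 8 = 2^3
New prefix = 20 - 3 = 17
Supernet: 136.252.128.0/17


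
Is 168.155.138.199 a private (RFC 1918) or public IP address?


RFC 1918 private ranges:
  10.0.0.0/8 (10.0.0.0 - 10.255.255.255)
  172.16.0.0/12 (172.16.0.0 - 172.31.255.255)
  192.168.0.0/16 (192.168.0.0 - 192.168.255.255)
Public (not in any RFC 1918 range)


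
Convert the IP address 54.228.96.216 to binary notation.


54 = 00110110
228 = 11100100
96 = 01100000
216 = 11011000
Binary: 00110110.11100100.01100000.11011000


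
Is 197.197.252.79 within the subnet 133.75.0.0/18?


Subnet network: 133.75.0.0
Test IP AND mask: 197.197.192.0
No, 197.197.252.79 is not in 133.75.0.0/18


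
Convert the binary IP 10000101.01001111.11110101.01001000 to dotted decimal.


10000101 = 133
01001111 = 79
11110101 = 245
01001000 = 72
IP: 133.79.245.72


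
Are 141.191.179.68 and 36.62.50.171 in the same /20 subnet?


Mask: 255.255.240.0
141.191.179.68 AND mask = 141.191.176.0
36.62.50.171 AND mask = 36.62.48.0
No, different subnets (141.191.176.0 vs 36.62.48.0)


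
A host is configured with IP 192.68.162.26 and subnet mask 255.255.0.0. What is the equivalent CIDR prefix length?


Binary: 11111111.11111111.00000000.00000000
Count leading 1s
Prefix: /16


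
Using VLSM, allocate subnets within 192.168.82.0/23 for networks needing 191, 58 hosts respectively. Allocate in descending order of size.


191 hosts -> /24 (254 usable): 192.168.82.0/24
58 hosts -> /26 (62 usable): 192.168.83.0/26
Allocation: 192.168.82.0/24 (191 hosts, 254 usable); 192.168.83.0/26 (58 hosts, 62 usable)


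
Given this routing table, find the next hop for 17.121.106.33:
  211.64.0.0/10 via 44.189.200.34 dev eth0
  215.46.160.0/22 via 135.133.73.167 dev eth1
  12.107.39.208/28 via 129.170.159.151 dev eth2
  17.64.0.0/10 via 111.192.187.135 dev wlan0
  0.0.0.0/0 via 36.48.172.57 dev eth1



Longest prefix match for 17.121.106.33:
  /10 211.64.0.0: no
  /22 215.46.160.0: no
  /28 12.107.39.208: no
  /10 17.64.0.0: MATCH
  /0 0.0.0.0: MATCH
Selected: next-hop 111.192.187.135 via wlan0 (matched /10)


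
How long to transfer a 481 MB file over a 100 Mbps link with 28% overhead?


Effective throughput = 100 * (1 - 28/100) = 72 Mbps
File size in Mb = 481 * 8 = 3848 Mb
Time = 3848 / 72
Time = 53.4444 seconds


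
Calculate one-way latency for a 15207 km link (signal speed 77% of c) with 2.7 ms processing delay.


Speed = 0.77 * 3e5 km/s = 231000 km/s
Propagation delay = 15207 / 231000 = 0.0658 s = 65.8312 ms
Processing delay = 2.7 ms
Total one-way latency = 68.5312 ms


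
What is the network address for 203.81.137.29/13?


IP:   11001011.01010001.10001001.00011101
Mask: 11111111.11111000.00000000.00000000
AND operation:
Net:  11001011.01010000.00000000.00000000
Network: 203.80.0.0/13


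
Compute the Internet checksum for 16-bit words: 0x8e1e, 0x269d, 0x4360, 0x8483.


Sum all words (with carry folding):
+ 0x8e1e = 0x8e1e
+ 0x269d = 0xb4bb
+ 0x4360 = 0xf81b
+ 0x8483 = 0x7c9f
One's complement: ~0x7c9f
Checksum = 0x8360


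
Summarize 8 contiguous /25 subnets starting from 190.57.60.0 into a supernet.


Original prefix: /25
Number of subnets: 8 = 2^3
New prefix = 25 - 3 = 22
Supernet: 190.57.60.0/22


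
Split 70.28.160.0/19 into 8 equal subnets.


New prefix = 19 + 3 = 22
Each subnet has 1024 addresses
  70.28.160.0/22
  70.28.164.0/22
  70.28.168.0/22
  70.28.172.0/22
  70.28.176.0/22
  70.28.180.0/22
  70.28.184.0/22
  70.28.188.0/22
Subnets: 70.28.160.0/22, 70.28.164.0/22, 70.28.168.0/22, 70.28.172.0/22, 70.28.176.0/22, 70.28.180.0/22, 70.28.184.0/22, 70.28.188.0/22


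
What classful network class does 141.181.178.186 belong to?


First octet: 141
Binary: 10001101
10xxxxxx -> Class B (128-191)
Class B, default mask 255.255.0.0 (/16)


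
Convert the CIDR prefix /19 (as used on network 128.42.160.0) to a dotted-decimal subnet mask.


/19 means 19 network bits, 13 host bits
Binary: 11111111111111111110000000000000
Mask: 255.255.224.0


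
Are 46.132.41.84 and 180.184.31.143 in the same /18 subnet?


Mask: 255.255.192.0
46.132.41.84 AND mask = 46.132.0.0
180.184.31.143 AND mask = 180.184.0.0
No, different subnets (46.132.0.0 vs 180.184.0.0)


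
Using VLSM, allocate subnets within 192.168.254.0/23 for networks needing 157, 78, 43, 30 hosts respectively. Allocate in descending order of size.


157 hosts -> /24 (254 usable): 192.168.254.0/24
78 hosts -> /25 (126 usable): 192.168.255.0/25
43 hosts -> /26 (62 usable): 192.168.255.128/26
30 hosts -> /27 (30 usable): 192.168.255.192/27
Allocation: 192.168.254.0/24 (157 hosts, 254 usable); 192.168.255.0/25 (78 hosts, 126 usable); 192.168.255.128/26 (43 hosts, 62 usable); 192.168.255.192/27 (30 hosts, 30 usable)


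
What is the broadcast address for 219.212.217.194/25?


Network: 219.212.217.128/25
Host bits = 7
Set all host bits to 1:
Broadcast: 219.212.217.255


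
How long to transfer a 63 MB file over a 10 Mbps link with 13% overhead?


Effective throughput = 10 * (1 - 13/100) = 8.7 Mbps
File size in Mb = 63 * 8 = 504 Mb
Time = 504 / 8.7
Time = 57.931 seconds


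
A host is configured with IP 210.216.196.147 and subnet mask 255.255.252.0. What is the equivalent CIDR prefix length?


Binary: 11111111.11111111.11111100.00000000
Count leading 1s
Prefix: /22


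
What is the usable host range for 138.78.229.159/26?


Network: 138.78.229.128
Broadcast: 138.78.229.191
First usable = network + 1
Last usable = broadcast - 1
Range: 138.78.229.129 to 138.78.229.190


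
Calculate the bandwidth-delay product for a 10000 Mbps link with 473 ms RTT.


BDP = bandwidth * RTT
= 10000 Mbps * 473 ms
= 10000 * 1e6 * 473 / 1000 bits
= 4730000000 bits
= 591250000 bytes
= 577392.5781 KB
BDP = 4730000000 bits (591250000 bytes)


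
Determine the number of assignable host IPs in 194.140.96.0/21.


Host bits = 32 - 21 = 11
Total addresses = 2^11 = 2048
Usable = total - 2 (network and broadcast)
Usable hosts: 2046


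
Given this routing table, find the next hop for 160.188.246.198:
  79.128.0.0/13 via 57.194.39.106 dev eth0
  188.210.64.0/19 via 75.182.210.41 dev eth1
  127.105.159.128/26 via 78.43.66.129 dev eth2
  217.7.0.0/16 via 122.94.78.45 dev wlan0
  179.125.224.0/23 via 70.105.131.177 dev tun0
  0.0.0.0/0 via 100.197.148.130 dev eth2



Longest prefix match for 160.188.246.198:
  /13 79.128.0.0: no
  /19 188.210.64.0: no
  /26 127.105.159.128: no
  /16 217.7.0.0: no
  /23 179.125.224.0: no
  /0 0.0.0.0: MATCH
Selected: next-hop 100.197.148.130 via eth2 (matched /0)


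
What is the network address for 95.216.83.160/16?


IP:   01011111.11011000.01010011.10100000
Mask: 11111111.11111111.00000000.00000000
AND operation:
Net:  01011111.11011000.00000000.00000000
Network: 95.216.0.0/16


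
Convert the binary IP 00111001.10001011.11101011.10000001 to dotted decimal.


00111001 = 57
10001011 = 139
11101011 = 235
10000001 = 129
IP: 57.139.235.129


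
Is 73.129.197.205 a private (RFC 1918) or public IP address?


RFC 1918 private ranges:
  10.0.0.0/8 (10.0.0.0 - 10.255.255.255)
  172.16.0.0/12 (172.16.0.0 - 172.31.255.255)
  192.168.0.0/16 (192.168.0.0 - 192.168.255.255)
Public (not in any RFC 1918 range)


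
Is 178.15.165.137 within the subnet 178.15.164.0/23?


Subnet network: 178.15.164.0
Test IP AND mask: 178.15.164.0
Yes, 178.15.165.137 is in 178.15.164.0/23


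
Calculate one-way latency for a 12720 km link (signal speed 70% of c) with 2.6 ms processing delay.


Speed = 0.7 * 3e5 km/s = 210000 km/s
Propagation delay = 12720 / 210000 = 0.0606 s = 60.5714 ms
Processing delay = 2.6 ms
Total one-way latency = 63.1714 ms


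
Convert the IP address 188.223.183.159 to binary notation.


188 = 10111100
223 = 11011111
183 = 10110111
159 = 10011111
Binary: 10111100.11011111.10110111.10011111


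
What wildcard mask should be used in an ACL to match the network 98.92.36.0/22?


Subnet mask: 255.255.252.0
Wildcard = 255.255.255.255 - subnet mask
255 - 255 = 0
255 - 255 = 0
255 - 252 = 3
255 - 0 = 255
Wildcard: 0.0.3.255


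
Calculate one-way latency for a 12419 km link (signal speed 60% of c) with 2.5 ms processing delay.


Speed = 0.6 * 3e5 km/s = 180000 km/s
Propagation delay = 12419 / 180000 = 0.069 s = 68.9944 ms
Processing delay = 2.5 ms
Total one-way latency = 71.4944 ms


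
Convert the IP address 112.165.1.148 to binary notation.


112 = 01110000
165 = 10100101
1 = 00000001
148 = 10010100
Binary: 01110000.10100101.00000001.10010100


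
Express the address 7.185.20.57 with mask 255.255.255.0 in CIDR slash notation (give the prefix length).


Binary: 11111111.11111111.11111111.00000000
Count leading 1s
Prefix: /24


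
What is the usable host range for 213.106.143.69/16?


Network: 213.106.0.0
Broadcast: 213.106.255.255
First usable = network + 1
Last usable = broadcast - 1
Range: 213.106.0.1 to 213.106.255.254


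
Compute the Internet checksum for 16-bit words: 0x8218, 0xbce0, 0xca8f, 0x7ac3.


Sum all words (with carry folding):
+ 0x8218 = 0x8218
+ 0xbce0 = 0x3ef9
+ 0xca8f = 0x0989
+ 0x7ac3 = 0x844c
One's complement: ~0x844c
Checksum = 0x7bb3


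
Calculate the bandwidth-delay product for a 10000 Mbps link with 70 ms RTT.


BDP = bandwidth * RTT
= 10000 Mbps * 70 ms
= 10000 * 1e6 * 70 / 1000 bits
= 700000000 bits
= 87500000 bytes
= 85449.2188 KB
BDP = 700000000 bits (87500000 bytes)


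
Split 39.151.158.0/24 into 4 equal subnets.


New prefix = 24 + 2 = 26
Each subnet has 64 addresses
  39.151.158.0/26
  39.151.158.64/26
  39.151.158.128/26
  39.151.158.192/26
Subnets: 39.151.158.0/26, 39.151.158.64/26, 39.151.158.128/26, 39.151.158.192/26


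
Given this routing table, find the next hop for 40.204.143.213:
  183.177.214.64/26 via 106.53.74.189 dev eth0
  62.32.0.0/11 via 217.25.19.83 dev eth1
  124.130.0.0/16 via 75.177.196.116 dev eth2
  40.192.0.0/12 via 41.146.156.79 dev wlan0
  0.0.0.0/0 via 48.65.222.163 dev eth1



Longest prefix match for 40.204.143.213:
  /26 183.177.214.64: no
  /11 62.32.0.0: no
  /16 124.130.0.0: no
  /12 40.192.0.0: MATCH
  /0 0.0.0.0: MATCH
Selected: next-hop 41.146.156.79 via wlan0 (matched /12)


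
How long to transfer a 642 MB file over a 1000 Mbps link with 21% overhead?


Effective throughput = 1000 * (1 - 21/100) = 790 Mbps
File size in Mb = 642 * 8 = 5136 Mb
Time = 5136 / 790
Time = 6.5013 seconds


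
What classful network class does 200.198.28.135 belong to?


First octet: 200
Binary: 11001000
110xxxxx -> Class C (192-223)
Class C, default mask 255.255.255.0 (/24)


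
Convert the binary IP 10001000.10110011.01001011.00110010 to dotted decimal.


10001000 = 136
10110011 = 179
01001011 = 75
00110010 = 50
IP: 136.179.75.50


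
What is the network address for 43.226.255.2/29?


IP:   00101011.11100010.11111111.00000010
Mask: 11111111.11111111.11111111.11111000
AND operation:
Net:  00101011.11100010.11111111.00000000
Network: 43.226.255.0/29


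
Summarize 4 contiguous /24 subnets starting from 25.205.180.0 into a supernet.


Original prefix: /24
Number of subnets: 4 = 2^2
New prefix = 24 - 2 = 22
Supernet: 25.205.180.0/22


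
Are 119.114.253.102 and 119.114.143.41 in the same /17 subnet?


Mask: 255.255.128.0
119.114.253.102 AND mask = 119.114.128.0
119.114.143.41 AND mask = 119.114.128.0
Yes, same subnet (119.114.128.0)


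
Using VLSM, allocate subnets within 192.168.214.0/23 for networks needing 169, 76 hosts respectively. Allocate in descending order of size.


169 hosts -> /24 (254 usable): 192.168.214.0/24
76 hosts -> /25 (126 usable): 192.168.215.0/25
Allocation: 192.168.214.0/24 (169 hosts, 254 usable); 192.168.215.0/25 (76 hosts, 126 usable)


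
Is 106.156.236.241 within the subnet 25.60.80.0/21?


Subnet network: 25.60.80.0
Test IP AND mask: 106.156.232.0
No, 106.156.236.241 is not in 25.60.80.0/21


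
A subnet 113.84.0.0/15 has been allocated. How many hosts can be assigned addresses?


Host bits = 32 - 15 = 17
Total addresses = 2^17 = 131072
Usable = total - 2 (network and broadcast)
Usable hosts: 131070


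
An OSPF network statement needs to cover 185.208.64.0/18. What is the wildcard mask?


Subnet mask: 255.255.192.0
Wildcard = 255.255.255.255 - subnet mask
255 - 255 = 0
255 - 255 = 0
255 - 192 = 63
255 - 0 = 255
Wildcard: 0.0.63.255


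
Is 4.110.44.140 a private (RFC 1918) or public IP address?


RFC 1918 private ranges:
  10.0.0.0/8 (10.0.0.0 - 10.255.255.255)
  172.16.0.0/12 (172.16.0.0 - 172.31.255.255)
  192.168.0.0/16 (192.168.0.0 - 192.168.255.255)
Public (not in any RFC 1918 range)


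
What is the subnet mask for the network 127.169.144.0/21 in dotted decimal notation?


/21 means 21 network bits, 11 host bits
Binary: 11111111111111111111100000000000
Mask: 255.255.248.0


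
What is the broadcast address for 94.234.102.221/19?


Network: 94.234.96.0/19
Host bits = 13
Set all host bits to 1:
Broadcast: 94.234.127.255


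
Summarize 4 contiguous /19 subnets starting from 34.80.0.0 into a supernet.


Original prefix: /19
Number of subnets: 4 = 2^2
New prefix = 19 - 2 = 17
Supernet: 34.80.0.0/17


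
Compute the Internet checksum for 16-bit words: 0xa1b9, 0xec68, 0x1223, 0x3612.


Sum all words (with carry folding):
+ 0xa1b9 = 0xa1b9
+ 0xec68 = 0x8e22
+ 0x1223 = 0xa045
+ 0x3612 = 0xd657
One's complement: ~0xd657
Checksum = 0x29a8


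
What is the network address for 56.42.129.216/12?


IP:   00111000.00101010.10000001.11011000
Mask: 11111111.11110000.00000000.00000000
AND operation:
Net:  00111000.00100000.00000000.00000000
Network: 56.32.0.0/12


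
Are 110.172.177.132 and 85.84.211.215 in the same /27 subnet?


Mask: 255.255.255.224
110.172.177.132 AND mask = 110.172.177.128
85.84.211.215 AND mask = 85.84.211.192
No, different subnets (110.172.177.128 vs 85.84.211.192)


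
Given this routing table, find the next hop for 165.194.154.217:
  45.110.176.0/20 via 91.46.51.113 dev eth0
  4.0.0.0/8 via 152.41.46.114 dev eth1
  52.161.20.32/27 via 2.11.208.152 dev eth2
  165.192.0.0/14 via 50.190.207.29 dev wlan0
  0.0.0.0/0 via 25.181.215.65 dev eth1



Longest prefix match for 165.194.154.217:
  /20 45.110.176.0: no
  /8 4.0.0.0: no
  /27 52.161.20.32: no
  /14 165.192.0.0: MATCH
  /0 0.0.0.0: MATCH
Selected: next-hop 50.190.207.29 via wlan0 (matched /14)


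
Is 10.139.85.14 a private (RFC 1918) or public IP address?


RFC 1918 private ranges:
  10.0.0.0/8 (10.0.0.0 - 10.255.255.255)
  172.16.0.0/12 (172.16.0.0 - 172.31.255.255)
  192.168.0.0/16 (192.168.0.0 - 192.168.255.255)
Private (in 10.0.0.0/8)


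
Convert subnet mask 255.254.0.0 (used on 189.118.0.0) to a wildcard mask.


Subnet mask: 255.254.0.0
Wildcard = 255.255.255.255 - subnet mask
255 - 255 = 0
255 - 254 = 1
255 - 0 = 255
255 - 0 = 255
Wildcard: 0.1.255.255


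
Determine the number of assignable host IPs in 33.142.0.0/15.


Host bits = 32 - 15 = 17
Total addresses = 2^17 = 131072
Usable = total - 2 (network and broadcast)
Usable hosts: 131070


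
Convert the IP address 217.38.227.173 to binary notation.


217 = 11011001
38 = 00100110
227 = 11100011
173 = 10101101
Binary: 11011001.00100110.11100011.10101101


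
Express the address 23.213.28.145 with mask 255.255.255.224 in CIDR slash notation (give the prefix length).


Binary: 11111111.11111111.11111111.11100000
Count leading 1s
Prefix: /27


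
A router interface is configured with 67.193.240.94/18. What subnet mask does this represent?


/18 means 18 network bits, 14 host bits
Binary: 11111111111111111100000000000000
Mask: 255.255.192.0


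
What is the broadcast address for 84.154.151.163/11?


Network: 84.128.0.0/11
Host bits = 21
Set all host bits to 1:
Broadcast: 84.159.255.255


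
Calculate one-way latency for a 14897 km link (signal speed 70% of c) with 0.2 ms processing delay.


Speed = 0.7 * 3e5 km/s = 210000 km/s
Propagation delay = 14897 / 210000 = 0.0709 s = 70.9381 ms
Processing delay = 0.2 ms
Total one-way latency = 71.1381 ms


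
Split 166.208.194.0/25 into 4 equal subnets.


New prefix = 25 + 2 = 27
Each subnet has 32 addresses
  166.208.194.0/27
  166.208.194.32/27
  166.208.194.64/27
  166.208.194.96/27
Subnets: 166.208.194.0/27, 166.208.194.32/27, 166.208.194.64/27, 166.208.194.96/27


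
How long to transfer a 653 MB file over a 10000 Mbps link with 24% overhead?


Effective throughput = 10000 * (1 - 24/100) = 7600 Mbps
File size in Mb = 653 * 8 = 5224 Mb
Time = 5224 / 7600
Time = 0.6874 seconds


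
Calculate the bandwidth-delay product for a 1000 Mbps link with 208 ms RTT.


BDP = bandwidth * RTT
= 1000 Mbps * 208 ms
= 1000 * 1e6 * 208 / 1000 bits
= 208000000 bits
= 26000000 bytes
= 25390.625 KB
BDP = 208000000 bits (26000000 bytes)


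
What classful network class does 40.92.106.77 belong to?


First octet: 40
Binary: 00101000
0xxxxxxx -> Class A (1-126)
Class A, default mask 255.0.0.0 (/8)


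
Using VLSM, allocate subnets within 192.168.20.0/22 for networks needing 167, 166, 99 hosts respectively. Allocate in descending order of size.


167 hosts -> /24 (254 usable): 192.168.20.0/24
166 hosts -> /24 (254 usable): 192.168.21.0/24
99 hosts -> /25 (126 usable): 192.168.22.0/25
Allocation: 192.168.20.0/24 (167 hosts, 254 usable); 192.168.21.0/24 (166 hosts, 254 usable); 192.168.22.0/25 (99 hosts, 126 usable)


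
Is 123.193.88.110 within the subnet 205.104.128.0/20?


Subnet network: 205.104.128.0
Test IP AND mask: 123.193.80.0
No, 123.193.88.110 is not in 205.104.128.0/20


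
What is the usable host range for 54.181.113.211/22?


Network: 54.181.112.0
Broadcast: 54.181.115.255
First usable = network + 1
Last usable = broadcast - 1
Range: 54.181.112.1 to 54.181.115.254


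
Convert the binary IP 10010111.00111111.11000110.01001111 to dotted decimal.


10010111 = 151
00111111 = 63
11000110 = 198
01001111 = 79
IP: 151.63.198.79


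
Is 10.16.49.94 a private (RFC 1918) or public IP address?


RFC 1918 private ranges:
  10.0.0.0/8 (10.0.0.0 - 10.255.255.255)
  172.16.0.0/12 (172.16.0.0 - 172.31.255.255)
  192.168.0.0/16 (192.168.0.0 - 192.168.255.255)
Private (in 10.0.0.0/8)


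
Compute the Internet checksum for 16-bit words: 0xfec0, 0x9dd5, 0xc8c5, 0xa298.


Sum all words (with carry folding):
+ 0xfec0 = 0xfec0
+ 0x9dd5 = 0x9c96
+ 0xc8c5 = 0x655c
+ 0xa298 = 0x07f5
One's complement: ~0x07f5
Checksum = 0xf80a


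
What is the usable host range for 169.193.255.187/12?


Network: 169.192.0.0
Broadcast: 169.207.255.255
First usable = network + 1
Last usable = broadcast - 1
Range: 169.192.0.1 to 169.207.255.254


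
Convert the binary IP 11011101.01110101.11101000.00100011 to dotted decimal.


11011101 = 221
01110101 = 117
11101000 = 232
00100011 = 35
IP: 221.117.232.35


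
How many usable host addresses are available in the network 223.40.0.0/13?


Host bits = 32 - 13 = 19
Total addresses = 2^19 = 524288
Usable = total - 2 (network and broadcast)
Usable hosts: 524286


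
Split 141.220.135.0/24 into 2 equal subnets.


New prefix = 24 + 1 = 25
Each subnet has 128 addresses
  141.220.135.0/25
  141.220.135.128/25
Subnets: 141.220.135.0/25, 141.220.135.128/25


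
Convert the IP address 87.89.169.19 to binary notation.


87 = 01010111
89 = 01011001
169 = 10101001
19 = 00010011
Binary: 01010111.01011001.10101001.00010011


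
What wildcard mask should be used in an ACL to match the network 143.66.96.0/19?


Subnet mask: 255.255.224.0
Wildcard = 255.255.255.255 - subnet mask
255 - 255 = 0
255 - 255 = 0
255 - 224 = 31
255 - 0 = 255
Wildcard: 0.0.31.255


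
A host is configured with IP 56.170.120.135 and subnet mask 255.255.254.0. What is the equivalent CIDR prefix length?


Binary: 11111111.11111111.11111110.00000000
Count leading 1s
Prefix: /23


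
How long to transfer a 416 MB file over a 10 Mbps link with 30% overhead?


Effective throughput = 10 * (1 - 30/100) = 7 Mbps
File size in Mb = 416 * 8 = 3328 Mb
Time = 3328 / 7
Time = 475.4286 seconds


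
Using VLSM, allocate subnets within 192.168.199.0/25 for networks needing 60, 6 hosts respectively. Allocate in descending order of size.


60 hosts -> /26 (62 usable): 192.168.199.0/26
6 hosts -> /29 (6 usable): 192.168.199.64/29
Allocation: 192.168.199.0/26 (60 hosts, 62 usable); 192.168.199.64/29 (6 hosts, 6 usable)


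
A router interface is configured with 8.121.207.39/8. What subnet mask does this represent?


/8 means 8 network bits, 24 host bits
Binary: 11111111000000000000000000000000
Mask: 255.0.0.0


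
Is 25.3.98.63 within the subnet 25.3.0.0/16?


Subnet network: 25.3.0.0
Test IP AND mask: 25.3.0.0
Yes, 25.3.98.63 is in 25.3.0.0/16


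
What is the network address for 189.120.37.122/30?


IP:   10111101.01111000.00100101.01111010
Mask: 11111111.11111111.11111111.11111100
AND operation:
Net:  10111101.01111000.00100101.01111000
Network: 189.120.37.120/30


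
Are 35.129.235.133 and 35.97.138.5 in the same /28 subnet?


Mask: 255.255.255.240
35.129.235.133 AND mask = 35.129.235.128
35.97.138.5 AND mask = 35.97.138.0
No, different subnets (35.129.235.128 vs 35.97.138.0)


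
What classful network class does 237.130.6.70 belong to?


First octet: 237
Binary: 11101101
1110xxxx -> Class D (224-239)
Class D (multicast), default mask N/A


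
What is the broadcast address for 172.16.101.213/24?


Network: 172.16.101.0/24
Host bits = 8
Set all host bits to 1:
Broadcast: 172.16.101.255


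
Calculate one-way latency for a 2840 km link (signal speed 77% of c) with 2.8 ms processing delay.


Speed = 0.77 * 3e5 km/s = 231000 km/s
Propagation delay = 2840 / 231000 = 0.0123 s = 12.2944 ms
Processing delay = 2.8 ms
Total one-way latency = 15.0944 ms


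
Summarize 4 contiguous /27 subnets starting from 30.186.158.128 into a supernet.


Original prefix: /27
Number of subnets: 4 = 2^2
New prefix = 27 - 2 = 25
Supernet: 30.186.158.128/25


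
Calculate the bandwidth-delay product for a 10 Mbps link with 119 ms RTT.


BDP = bandwidth * RTT
= 10 Mbps * 119 ms
= 10 * 1e6 * 119 / 1000 bits
= 1190000 bits
= 148750 bytes
= 145.2637 KB
BDP = 1190000 bits (148750 bytes)


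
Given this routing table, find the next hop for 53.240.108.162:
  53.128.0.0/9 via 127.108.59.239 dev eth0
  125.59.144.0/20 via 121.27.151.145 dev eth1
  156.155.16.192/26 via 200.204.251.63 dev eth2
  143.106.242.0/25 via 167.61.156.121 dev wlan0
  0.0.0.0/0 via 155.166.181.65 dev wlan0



Longest prefix match for 53.240.108.162:
  /9 53.128.0.0: MATCH
  /20 125.59.144.0: no
  /26 156.155.16.192: no
  /25 143.106.242.0: no
  /0 0.0.0.0: MATCH
Selected: next-hop 127.108.59.239 via eth0 (matched /9)


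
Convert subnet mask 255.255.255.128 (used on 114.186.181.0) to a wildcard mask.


Subnet mask: 255.255.255.128
Wildcard = 255.255.255.255 - subnet mask
255 - 255 = 0
255 - 255 = 0
255 - 255 = 0
255 - 128 = 127
Wildcard: 0.0.0.127


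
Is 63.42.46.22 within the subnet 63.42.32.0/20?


Subnet network: 63.42.32.0
Test IP AND mask: 63.42.32.0
Yes, 63.42.46.22 is in 63.42.32.0/20


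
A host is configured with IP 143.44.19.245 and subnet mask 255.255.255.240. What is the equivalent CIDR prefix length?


Binary: 11111111.11111111.11111111.11110000
Count leading 1s
Prefix: /28


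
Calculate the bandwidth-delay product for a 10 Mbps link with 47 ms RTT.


BDP = bandwidth * RTT
= 10 Mbps * 47 ms
= 10 * 1e6 * 47 / 1000 bits
= 470000 bits
= 58750 bytes
= 57.373 KB
BDP = 470000 bits (58750 bytes)


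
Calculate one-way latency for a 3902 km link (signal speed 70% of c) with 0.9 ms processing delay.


Speed = 0.7 * 3e5 km/s = 210000 km/s
Propagation delay = 3902 / 210000 = 0.0186 s = 18.581 ms
Processing delay = 0.9 ms
Total one-way latency = 19.481 ms


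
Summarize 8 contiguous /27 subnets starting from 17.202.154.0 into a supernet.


Original prefix: /27
Number of subnets: 8 = 2^3
New prefix = 27 - 3 = 24
Supernet: 17.202.154.0/24


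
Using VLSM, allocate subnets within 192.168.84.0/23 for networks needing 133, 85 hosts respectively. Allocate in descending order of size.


133 hosts -> /24 (254 usable): 192.168.84.0/24
85 hosts -> /25 (126 usable): 192.168.85.0/25
Allocation: 192.168.84.0/24 (133 hosts, 254 usable); 192.168.85.0/25 (85 hosts, 126 usable)


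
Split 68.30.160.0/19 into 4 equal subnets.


New prefix = 19 + 2 = 21
Each subnet has 2048 addresses
  68.30.160.0/21
  68.30.168.0/21
  68.30.176.0/21
  68.30.184.0/21
Subnets: 68.30.160.0/21, 68.30.168.0/21, 68.30.176.0/21, 68.30.184.0/21


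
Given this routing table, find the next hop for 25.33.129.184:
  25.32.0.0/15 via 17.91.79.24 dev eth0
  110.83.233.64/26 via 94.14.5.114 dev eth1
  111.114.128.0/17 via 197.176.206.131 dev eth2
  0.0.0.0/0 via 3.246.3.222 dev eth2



Longest prefix match for 25.33.129.184:
  /15 25.32.0.0: MATCH
  /26 110.83.233.64: no
  /17 111.114.128.0: no
  /0 0.0.0.0: MATCH
Selected: next-hop 17.91.79.24 via eth0 (matched /15)


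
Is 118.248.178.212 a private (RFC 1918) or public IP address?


RFC 1918 private ranges:
  10.0.0.0/8 (10.0.0.0 - 10.255.255.255)
  172.16.0.0/12 (172.16.0.0 - 172.31.255.255)
  192.168.0.0/16 (192.168.0.0 - 192.168.255.255)
Public (not in any RFC 1918 range)


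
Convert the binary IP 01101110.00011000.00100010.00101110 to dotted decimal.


01101110 = 110
00011000 = 24
00100010 = 34
00101110 = 46
IP: 110.24.34.46


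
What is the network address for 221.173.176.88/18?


IP:   11011101.10101101.10110000.01011000
Mask: 11111111.11111111.11000000.00000000
AND operation:
Net:  11011101.10101101.10000000.00000000
Network: 221.173.128.0/18


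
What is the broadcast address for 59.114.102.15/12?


Network: 59.112.0.0/12
Host bits = 20
Set all host bits to 1:
Broadcast: 59.127.255.255


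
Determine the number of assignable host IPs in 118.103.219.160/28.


Host bits = 32 - 28 = 4
Total addresses = 2^4 = 16
Usable = total - 2 (network and broadcast)
Usable hosts: 14


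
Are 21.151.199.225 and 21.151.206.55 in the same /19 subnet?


Mask: 255.255.224.0
21.151.199.225 AND mask = 21.151.192.0
21.151.206.55 AND mask = 21.151.192.0
Yes, same subnet (21.151.192.0)


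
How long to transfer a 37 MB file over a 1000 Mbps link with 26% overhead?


Effective throughput = 1000 * (1 - 26/100) = 740 Mbps
File size in Mb = 37 * 8 = 296 Mb
Time = 296 / 740
Time = 0.4 seconds


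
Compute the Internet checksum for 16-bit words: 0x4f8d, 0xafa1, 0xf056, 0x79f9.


Sum all words (with carry folding):
+ 0x4f8d = 0x4f8d
+ 0xafa1 = 0xff2e
+ 0xf056 = 0xef85
+ 0x79f9 = 0x697f
One's complement: ~0x697f
Checksum = 0x9680


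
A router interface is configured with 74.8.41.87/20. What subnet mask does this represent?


/20 means 20 network bits, 12 host bits
Binary: 11111111111111111111000000000000
Mask: 255.255.240.0


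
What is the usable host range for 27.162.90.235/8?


Network: 27.0.0.0
Broadcast: 27.255.255.255
First usable = network + 1
Last usable = broadcast - 1
Range: 27.0.0.1 to 27.255.255.254


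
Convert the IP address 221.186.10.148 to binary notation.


221 = 11011101
186 = 10111010
10 = 00001010
148 = 10010100
Binary: 11011101.10111010.00001010.10010100


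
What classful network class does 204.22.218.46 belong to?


First octet: 204
Binary: 11001100
110xxxxx -> Class C (192-223)
Class C, default mask 255.255.255.0 (/24)


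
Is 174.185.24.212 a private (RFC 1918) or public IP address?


RFC 1918 private ranges:
  10.0.0.0/8 (10.0.0.0 - 10.255.255.255)
  172.16.0.0/12 (172.16.0.0 - 172.31.255.255)
  192.168.0.0/16 (192.168.0.0 - 192.168.255.255)
Public (not in any RFC 1918 range)


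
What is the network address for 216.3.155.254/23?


IP:   11011000.00000011.10011011.11111110
Mask: 11111111.11111111.11111110.00000000
AND operation:
Net:  11011000.00000011.10011010.00000000
Network: 216.3.154.0/23


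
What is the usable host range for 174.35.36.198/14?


Network: 174.32.0.0
Broadcast: 174.35.255.255
First usable = network + 1
Last usable = broadcast - 1
Range: 174.32.0.1 to 174.35.255.254


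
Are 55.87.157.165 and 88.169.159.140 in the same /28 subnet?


Mask: 255.255.255.240
55.87.157.165 AND mask = 55.87.157.160
88.169.159.140 AND mask = 88.169.159.128
No, different subnets (55.87.157.160 vs 88.169.159.128)


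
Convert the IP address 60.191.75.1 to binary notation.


60 = 00111100
191 = 10111111
75 = 01001011
1 = 00000001
Binary: 00111100.10111111.01001011.00000001


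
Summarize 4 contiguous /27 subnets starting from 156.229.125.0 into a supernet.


Original prefix: /27
Number of subnets: 4 = 2^2
New prefix = 27 - 2 = 25
Supernet: 156.229.125.0/25


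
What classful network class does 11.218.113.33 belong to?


First octet: 11
Binary: 00001011
0xxxxxxx -> Class A (1-126)
Class A, default mask 255.0.0.0 (/8)


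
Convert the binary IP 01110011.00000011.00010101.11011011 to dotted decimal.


01110011 = 115
00000011 = 3
00010101 = 21
11011011 = 219
IP: 115.3.21.219


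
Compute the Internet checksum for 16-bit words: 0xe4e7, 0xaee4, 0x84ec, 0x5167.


Sum all words (with carry folding):
+ 0xe4e7 = 0xe4e7
+ 0xaee4 = 0x93cc
+ 0x84ec = 0x18b9
+ 0x5167 = 0x6a20
One's complement: ~0x6a20
Checksum = 0x95df


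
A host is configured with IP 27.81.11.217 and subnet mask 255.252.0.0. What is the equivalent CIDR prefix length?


Binary: 11111111.11111100.00000000.00000000
Count leading 1s
Prefix: /14


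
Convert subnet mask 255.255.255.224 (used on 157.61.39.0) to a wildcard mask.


Subnet mask: 255.255.255.224
Wildcard = 255.255.255.255 - subnet mask
255 - 255 = 0
255 - 255 = 0
255 - 255 = 0
255 - 224 = 31
Wildcard: 0.0.0.31


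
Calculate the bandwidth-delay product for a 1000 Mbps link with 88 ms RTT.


BDP = bandwidth * RTT
= 1000 Mbps * 88 ms
= 1000 * 1e6 * 88 / 1000 bits
= 88000000 bits
= 11000000 bytes
= 10742.1875 KB
BDP = 88000000 bits (11000000 bytes)


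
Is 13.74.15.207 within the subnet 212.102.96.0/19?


Subnet network: 212.102.96.0
Test IP AND mask: 13.74.0.0
No, 13.74.15.207 is not in 212.102.96.0/19


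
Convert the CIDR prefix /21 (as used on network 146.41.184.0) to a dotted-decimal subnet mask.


/21 means 21 network bits, 11 host bits
Binary: 11111111111111111111100000000000
Mask: 255.255.248.0


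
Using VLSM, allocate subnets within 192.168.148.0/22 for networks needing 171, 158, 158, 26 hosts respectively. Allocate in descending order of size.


171 hosts -> /24 (254 usable): 192.168.148.0/24
158 hosts -> /24 (254 usable): 192.168.149.0/24
158 hosts -> /24 (254 usable): 192.168.150.0/24
26 hosts -> /27 (30 usable): 192.168.151.0/27
Allocation: 192.168.148.0/24 (171 hosts, 254 usable); 192.168.149.0/24 (158 hosts, 254 usable); 192.168.150.0/24 (158 hosts, 254 usable); 192.168.151.0/27 (26 hosts, 30 usable)


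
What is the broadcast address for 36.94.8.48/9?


Network: 36.0.0.0/9
Host bits = 23
Set all host bits to 1:
Broadcast: 36.127.255.255


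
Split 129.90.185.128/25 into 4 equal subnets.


New prefix = 25 + 2 = 27
Each subnet has 32 addresses
  129.90.185.128/27
  129.90.185.160/27
  129.90.185.192/27
  129.90.185.224/27
Subnets: 129.90.185.128/27, 129.90.185.160/27, 129.90.185.192/27, 129.90.185.224/27


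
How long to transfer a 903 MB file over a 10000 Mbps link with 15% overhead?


Effective throughput = 10000 * (1 - 15/100) = 8500 Mbps
File size in Mb = 903 * 8 = 7224 Mb
Time = 7224 / 8500
Time = 0.8499 seconds


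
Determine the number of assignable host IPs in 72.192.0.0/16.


Host bits = 32 - 16 = 16
Total addresses = 2^16 = 65536
Usable = total - 2 (network and broadcast)
Usable hosts: 65534


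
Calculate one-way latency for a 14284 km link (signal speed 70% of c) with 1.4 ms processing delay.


Speed = 0.7 * 3e5 km/s = 210000 km/s
Propagation delay = 14284 / 210000 = 0.068 s = 68.019 ms
Processing delay = 1.4 ms
Total one-way latency = 69.419 ms


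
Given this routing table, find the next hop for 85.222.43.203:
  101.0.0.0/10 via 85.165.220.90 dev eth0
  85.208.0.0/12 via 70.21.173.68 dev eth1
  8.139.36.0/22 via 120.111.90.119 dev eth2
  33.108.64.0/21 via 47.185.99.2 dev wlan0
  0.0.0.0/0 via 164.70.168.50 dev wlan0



Longest prefix match for 85.222.43.203:
  /10 101.0.0.0: no
  /12 85.208.0.0: MATCH
  /22 8.139.36.0: no
  /21 33.108.64.0: no
  /0 0.0.0.0: MATCH
Selected: next-hop 70.21.173.68 via eth1 (matched /12)


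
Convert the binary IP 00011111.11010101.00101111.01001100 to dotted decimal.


00011111 = 31
11010101 = 213
00101111 = 47
01001100 = 76
IP: 31.213.47.76


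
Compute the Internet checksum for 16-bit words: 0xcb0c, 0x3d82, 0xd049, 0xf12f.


Sum all words (with carry folding):
+ 0xcb0c = 0xcb0c
+ 0x3d82 = 0x088f
+ 0xd049 = 0xd8d8
+ 0xf12f = 0xca08
One's complement: ~0xca08
Checksum = 0x35f7


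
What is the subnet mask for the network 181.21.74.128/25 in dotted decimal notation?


/25 means 25 network bits, 7 host bits
Binary: 11111111111111111111111110000000
Mask: 255.255.255.128


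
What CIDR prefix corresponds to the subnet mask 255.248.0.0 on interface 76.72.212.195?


Binary: 11111111.11111000.00000000.00000000
Count leading 1s
Prefix: /13


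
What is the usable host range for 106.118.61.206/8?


Network: 106.0.0.0
Broadcast: 106.255.255.255
First usable = network + 1
Last usable = broadcast - 1
Range: 106.0.0.1 to 106.255.255.254


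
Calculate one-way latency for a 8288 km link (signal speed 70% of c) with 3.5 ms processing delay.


Speed = 0.7 * 3e5 km/s = 210000 km/s
Propagation delay = 8288 / 210000 = 0.0395 s = 39.4667 ms
Processing delay = 3.5 ms
Total one-way latency = 42.9667 ms


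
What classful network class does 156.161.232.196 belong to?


First octet: 156
Binary: 10011100
10xxxxxx -> Class B (128-191)
Class B, default mask 255.255.0.0 (/16)


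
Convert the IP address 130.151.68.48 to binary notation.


130 = 10000010
151 = 10010111
68 = 01000100
48 = 00110000
Binary: 10000010.10010111.01000100.00110000


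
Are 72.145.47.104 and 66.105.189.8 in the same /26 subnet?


Mask: 255.255.255.192
72.145.47.104 AND mask = 72.145.47.64
66.105.189.8 AND mask = 66.105.189.0
No, different subnets (72.145.47.64 vs 66.105.189.0)


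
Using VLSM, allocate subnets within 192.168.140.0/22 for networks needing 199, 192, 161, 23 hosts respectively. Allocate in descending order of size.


199 hosts -> /24 (254 usable): 192.168.140.0/24
192 hosts -> /24 (254 usable): 192.168.141.0/24
161 hosts -> /24 (254 usable): 192.168.142.0/24
23 hosts -> /27 (30 usable): 192.168.143.0/27
Allocation: 192.168.140.0/24 (199 hosts, 254 usable); 192.168.141.0/24 (192 hosts, 254 usable); 192.168.142.0/24 (161 hosts, 254 usable); 192.168.143.0/27 (23 hosts, 30 usable)


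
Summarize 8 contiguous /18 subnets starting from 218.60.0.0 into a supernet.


Original prefix: /18
Number of subnets: 8 = 2^3
New prefix = 18 - 3 = 15
Supernet: 218.60.0.0/15


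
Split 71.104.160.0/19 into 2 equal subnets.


New prefix = 19 + 1 = 20
Each subnet has 4096 addresses
  71.104.160.0/20
  71.104.176.0/20
Subnets: 71.104.160.0/20, 71.104.176.0/20


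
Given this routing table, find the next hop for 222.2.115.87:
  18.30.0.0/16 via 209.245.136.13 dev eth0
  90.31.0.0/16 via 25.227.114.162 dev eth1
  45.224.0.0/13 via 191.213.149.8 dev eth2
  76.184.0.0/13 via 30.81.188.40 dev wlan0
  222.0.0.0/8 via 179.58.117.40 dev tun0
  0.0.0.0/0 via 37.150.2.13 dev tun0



Longest prefix match for 222.2.115.87:
  /16 18.30.0.0: no
  /16 90.31.0.0: no
  /13 45.224.0.0: no
  /13 76.184.0.0: no
  /8 222.0.0.0: MATCH
  /0 0.0.0.0: MATCH
Selected: next-hop 179.58.117.40 via tun0 (matched /8)


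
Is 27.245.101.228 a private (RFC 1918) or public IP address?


RFC 1918 private ranges:
  10.0.0.0/8 (10.0.0.0 - 10.255.255.255)
  172.16.0.0/12 (172.16.0.0 - 172.31.255.255)
  192.168.0.0/16 (192.168.0.0 - 192.168.255.255)
Public (not in any RFC 1918 range)


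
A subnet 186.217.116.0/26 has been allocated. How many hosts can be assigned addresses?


Host bits = 32 - 26 = 6
Total addresses = 2^6 = 64
Usable = total - 2 (network and broadcast)
Usable hosts: 62


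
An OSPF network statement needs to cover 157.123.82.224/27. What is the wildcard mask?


Subnet mask: 255.255.255.224
Wildcard = 255.255.255.255 - subnet mask
255 - 255 = 0
255 - 255 = 0
255 - 255 = 0
255 - 224 = 31
Wildcard: 0.0.0.31


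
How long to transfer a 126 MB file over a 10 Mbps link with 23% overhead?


Effective throughput = 10 * (1 - 23/100) = 7.7 Mbps
File size in Mb = 126 * 8 = 1008 Mb
Time = 1008 / 7.7
Time = 130.9091 seconds


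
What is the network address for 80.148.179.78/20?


IP:   01010000.10010100.10110011.01001110
Mask: 11111111.11111111.11110000.00000000
AND operation:
Net:  01010000.10010100.10110000.00000000
Network: 80.148.176.0/20


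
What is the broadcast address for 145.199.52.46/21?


Network: 145.199.48.0/21
Host bits = 11
Set all host bits to 1:
Broadcast: 145.199.55.255


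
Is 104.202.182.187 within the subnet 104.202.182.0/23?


Subnet network: 104.202.182.0
Test IP AND mask: 104.202.182.0
Yes, 104.202.182.187 is in 104.202.182.0/23


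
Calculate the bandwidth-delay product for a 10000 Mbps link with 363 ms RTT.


BDP = bandwidth * RTT
= 10000 Mbps * 363 ms
= 10000 * 1e6 * 363 / 1000 bits
= 3630000000 bits
= 453750000 bytes
= 443115.2344 KB
BDP = 3630000000 bits (453750000 bytes)


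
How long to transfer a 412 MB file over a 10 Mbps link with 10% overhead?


Effective throughput = 10 * (1 - 10/100) = 9 Mbps
File size in Mb = 412 * 8 = 3296 Mb
Time = 3296 / 9
Time = 366.2222 seconds


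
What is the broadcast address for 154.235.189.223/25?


Network: 154.235.189.128/25
Host bits = 7
Set all host bits to 1:
Broadcast: 154.235.189.255


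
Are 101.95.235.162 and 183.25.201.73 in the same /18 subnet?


Mask: 255.255.192.0
101.95.235.162 AND mask = 101.95.192.0
183.25.201.73 AND mask = 183.25.192.0
No, different subnets (101.95.192.0 vs 183.25.192.0)


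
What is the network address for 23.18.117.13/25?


IP:   00010111.00010010.01110101.00001101
Mask: 11111111.11111111.11111111.10000000
AND operation:
Net:  00010111.00010010.01110101.00000000
Network: 23.18.117.0/25


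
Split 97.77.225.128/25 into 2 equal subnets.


New prefix = 25 + 1 = 26
Each subnet has 64 addresses
  97.77.225.128/26
  97.77.225.192/26
Subnets: 97.77.225.128/26, 97.77.225.192/26


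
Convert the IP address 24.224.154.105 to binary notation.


24 = 00011000
224 = 11100000
154 = 10011010
105 = 01101001
Binary: 00011000.11100000.10011010.01101001


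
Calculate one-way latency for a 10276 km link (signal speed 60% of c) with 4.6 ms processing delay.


Speed = 0.6 * 3e5 km/s = 180000 km/s
Propagation delay = 10276 / 180000 = 0.0571 s = 57.0889 ms
Processing delay = 4.6 ms
Total one-way latency = 61.6889 ms


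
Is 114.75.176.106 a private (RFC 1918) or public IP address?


RFC 1918 private ranges:
  10.0.0.0/8 (10.0.0.0 - 10.255.255.255)
  172.16.0.0/12 (172.16.0.0 - 172.31.255.255)
  192.168.0.0/16 (192.168.0.0 - 192.168.255.255)
Public (not in any RFC 1918 range)


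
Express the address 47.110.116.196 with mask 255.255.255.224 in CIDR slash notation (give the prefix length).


Binary: 11111111.11111111.11111111.11100000
Count leading 1s
Prefix: /27
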